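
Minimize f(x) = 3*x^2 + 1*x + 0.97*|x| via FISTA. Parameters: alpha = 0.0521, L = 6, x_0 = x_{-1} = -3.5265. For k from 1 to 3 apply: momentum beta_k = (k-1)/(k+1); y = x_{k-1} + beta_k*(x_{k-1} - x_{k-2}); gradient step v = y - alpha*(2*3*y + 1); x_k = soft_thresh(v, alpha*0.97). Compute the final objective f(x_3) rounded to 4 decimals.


FISTA on f(x) = 3*x^2 + 1*x + 0.97*|x|
L = 6, alpha = 0.0521
Iteration 1: beta = 0.0, y = -3.5265 + 0.0*(-3.5265 + 3.5265) = -3.5265
  grad(y) = -20.159, v = y - alpha*grad = -2.4762
  prox(v) = soft_thresh(-2.4762, 0.0505) = -2.4257
Iteration 2: beta = 0.3333, y = -2.4257 + 0.3333*(-2.4257 + 3.5265) = -2.0587
  grad(y) = -11.3524, v = y - alpha*grad = -1.4673
  prox(v) = soft_thresh(-1.4673, 0.0505) = -1.4167
Iteration 3: beta = 0.5, y = -1.4167 + 0.5*(-1.4167 + 2.4257) = -0.9123
  grad(y) = -4.4736, v = y - alpha*grad = -0.6792
  prox(v) = soft_thresh(-0.6792, 0.0505) = -0.6287
f(x_3) = 3*(-0.6287)^2 + 1*(-0.6287) + 0.97*|-0.6287| = 1.1668


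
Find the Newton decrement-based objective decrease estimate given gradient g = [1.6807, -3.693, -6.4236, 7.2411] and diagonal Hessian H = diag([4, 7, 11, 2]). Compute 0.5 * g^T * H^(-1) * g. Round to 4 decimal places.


Step 1: H is diagonal, so H^(-1) * g = [0.4202, -0.5276, -0.584, 3.6206].
Step 2: g^T H^(-1) g = sum_i g_i^2 / H_ii
  = (1.6807)^2/4 + (-3.693)^2/7 + (-6.4236)^2/11 + (7.2411)^2/2
  = 0.7062 + 1.9483 + 3.7511 + 26.2168 = 32.6224
Step 3: Objective decrease = 0.5 * g^T H^(-1) g = 16.3112


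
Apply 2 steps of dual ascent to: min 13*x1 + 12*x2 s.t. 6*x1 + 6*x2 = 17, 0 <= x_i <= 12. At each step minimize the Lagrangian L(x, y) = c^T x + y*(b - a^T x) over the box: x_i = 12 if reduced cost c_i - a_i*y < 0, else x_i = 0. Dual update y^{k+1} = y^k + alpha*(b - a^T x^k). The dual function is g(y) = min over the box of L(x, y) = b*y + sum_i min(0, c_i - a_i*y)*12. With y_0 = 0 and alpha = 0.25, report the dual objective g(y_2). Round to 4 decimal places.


Dual ascent for LP: min 13*x1 + 12*x2, 6*x1 + 6*x2 = 17, 0 <= x_i <= 12
Step 1: y^k = 0.0, reduced costs: (13.0, 12.0)
  x^k = (0.0, 0.0), subgradient = b - a^T x = 17.0
  y^{k+1} = 0.0 + 0.25*17.0 = 4.25
Step 2: y^k = 4.25, reduced costs: (-12.5, -13.5)
  x^k = (12.0, 12.0), subgradient = b - a^T x = -127.0
  y^{k+1} = 4.25 + 0.25*-127.0 = -27.5
Dual objective at y_2 = -27.5: reduced costs (178.0, 177.0), box minimizer x = (0.0, 0.0)
g(y_2) = b*y + (c1 - a1*y)*x1 + (c2 - a2*y)*x2 = 17*(-27.5) + 178.0*0.0 + 177.0*0.0 = -467.5 + 0.0 + 0.0 = -467.5


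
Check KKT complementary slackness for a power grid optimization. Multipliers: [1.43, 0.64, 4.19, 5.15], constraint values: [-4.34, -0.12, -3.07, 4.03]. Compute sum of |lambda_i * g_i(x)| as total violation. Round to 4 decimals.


KKT complementary slackness check:
lambda_1 * g_1 = 1.43 * -4.34 = -6.2062
lambda_2 * g_2 = 0.64 * -0.12 = -0.0768
lambda_3 * g_3 = 4.19 * -3.07 = -12.8633
lambda_4 * g_4 = 5.15 * 4.03 = 20.7545
Total violation = 6.2062 + 0.0768 + 12.8633 + 20.7545 = 39.9008


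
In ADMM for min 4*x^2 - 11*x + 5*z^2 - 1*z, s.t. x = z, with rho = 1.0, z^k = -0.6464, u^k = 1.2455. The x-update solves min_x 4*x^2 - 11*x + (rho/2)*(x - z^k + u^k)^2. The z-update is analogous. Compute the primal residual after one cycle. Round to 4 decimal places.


ADMM iteration with rho = 1.0, z^k = -0.6464, u^k = 1.2455
Step 1: x-update.
Minimize 4*x^2 - 11*x + (1.0/2)*(x + 0.6464 + 1.2455)^2
FOC: (2*4 + 1.0)*x = 11 + 1.0*(-0.6464 - 1.2455)
x^{k+1} = 1.012
Step 2: z-update.
Minimize 5*z^2 - 1*z + (1.0/2)*(1.012 - z + 1.2455)^2
FOC: (2*5 + 1.0)*z = 1 + 1.0*(1.012 + 1.2455)
z^{k+1} = 0.2961
Step 3: u-update.
u^{k+1} = 1.2455 + 1.012 - 0.2961 = 1.9614
Step 4: Primal residual = |1.012 - 0.2961| = 0.7159


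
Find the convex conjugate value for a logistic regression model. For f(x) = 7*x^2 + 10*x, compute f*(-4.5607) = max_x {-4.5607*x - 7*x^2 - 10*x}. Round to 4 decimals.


f*(y) = sup_x {y*x - a*x^2 - b*x} = sup_x {(y-b)*x - a*x^2}
FOC: (y - b) - 2a*x = 0 => x* = (y - b)/(2a)
x* = (-4.5607 - 10)/(2*7) = -1.0401
f*(-4.5607) = (y-b)^2/(4a) = (-4.5607 - 10)^2/(4*7)
= 212.014/28 = 7.5719


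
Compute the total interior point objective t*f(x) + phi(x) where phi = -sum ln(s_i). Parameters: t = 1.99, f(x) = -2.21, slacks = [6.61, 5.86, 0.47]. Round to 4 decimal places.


Step 1: Compute log-barrier.
ln values: [1.8886, 1.7681, -0.755]
phi = -(1.8886 + 1.7681 - 0.755) = -2.9017
Step 2: Compute augmented objective.
t*f(x) = 1.99*-2.21 = -4.3979
Total = -4.3979 - 2.9017 = -7.2996


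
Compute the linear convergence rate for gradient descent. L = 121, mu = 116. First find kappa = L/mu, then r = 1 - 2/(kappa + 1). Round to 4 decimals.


Step 1: Compute the condition number.
kappa = L/mu = 121/116 = 1.0431
Step 2: Compute the convergence rate.
r = 1 - 2/(kappa + 1) = 1 - 2*mu/(L + mu) = (L - mu)/(L + mu) = 5/237 = 0.0211


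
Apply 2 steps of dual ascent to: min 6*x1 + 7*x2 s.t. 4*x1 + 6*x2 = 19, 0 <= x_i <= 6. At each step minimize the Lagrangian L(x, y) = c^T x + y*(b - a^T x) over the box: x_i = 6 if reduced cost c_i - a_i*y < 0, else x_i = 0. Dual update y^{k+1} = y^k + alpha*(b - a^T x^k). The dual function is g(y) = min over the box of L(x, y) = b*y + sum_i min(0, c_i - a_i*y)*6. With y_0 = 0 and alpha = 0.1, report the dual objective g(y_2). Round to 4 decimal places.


Dual ascent for LP: min 6*x1 + 7*x2, 4*x1 + 6*x2 = 19, 0 <= x_i <= 6
Step 1: y^k = 0.0, reduced costs: (6.0, 7.0)
  x^k = (0.0, 0.0), subgradient = b - a^T x = 19.0
  y^{k+1} = 0.0 + 0.1*19.0 = 1.9
Step 2: y^k = 1.9, reduced costs: (-1.6, -4.4)
  x^k = (6.0, 6.0), subgradient = b - a^T x = -41.0
  y^{k+1} = 1.9 + 0.1*-41.0 = -2.2
Dual objective at y_2 = -2.2: reduced costs (14.8, 20.2), box minimizer x = (0.0, 0.0)
g(y_2) = b*y + (c1 - a1*y)*x1 + (c2 - a2*y)*x2 = 19*(-2.2) + 14.8*0.0 + 20.2*0.0 = -41.8 + 0.0 + 0.0 = -41.8


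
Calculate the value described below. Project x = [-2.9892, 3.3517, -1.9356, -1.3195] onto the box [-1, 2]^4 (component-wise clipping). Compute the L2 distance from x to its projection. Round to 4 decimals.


Project each component onto [-1, 2].
clip(-2.9892) = -1.0, clip(3.3517) = 2.0, clip(-1.9356) = -1.0, clip(-1.3195) = -1.0
Projection = [-1.0, 2.0, -1.0, -1.0]
Squared diffs: [3.9569, 1.8271, 0.8753, 0.1021]
Distance = sqrt(6.7614) = 2.6003


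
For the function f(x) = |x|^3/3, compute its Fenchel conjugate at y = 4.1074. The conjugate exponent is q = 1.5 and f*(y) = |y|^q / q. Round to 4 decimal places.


The conjugate exponent q satisfies 1/p + 1/q = 1.
p = 3, so q = 3/(3 - 1) = 1.5
|y|^q = 4.1074^1.5 = 8.3244
f*(4.1074) = 8.3244 / 1.5 = 5.5496


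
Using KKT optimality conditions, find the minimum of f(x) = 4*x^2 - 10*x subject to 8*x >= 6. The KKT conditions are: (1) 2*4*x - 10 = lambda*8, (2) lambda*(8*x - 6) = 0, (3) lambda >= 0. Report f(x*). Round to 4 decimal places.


Step 1: Try lambda = 0 (constraint inactive).
Stationarity: 2*4*x - 10 = 0
x* = 10/(2*4) = 1.25
Check constraint: 8*1.25 = 10.0 >= 6 -- satisfied.
Step 2: Compute optimal value.
f(x*) = 4*1.25^2 - 10*1.25 = -6.25


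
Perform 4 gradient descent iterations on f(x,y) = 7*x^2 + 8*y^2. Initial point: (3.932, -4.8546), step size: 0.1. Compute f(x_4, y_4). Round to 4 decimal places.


Gradient descent on f(x,y) = 7*x^2 + 8*y^2.
Starting point: (3.932, -4.8546), alpha = 0.1
Step 1: grad_x = 2*7*3.932 = 55.048, grad_y = 2*8*-4.8546 = -77.6736
  x_1 = 3.932 - 0.1*55.048 = -1.5728
  y_1 = -4.8546 - 0.1*-77.6736 = 2.9128
Step 2: grad_x = 2*7*-1.5728 = -22.0192, grad_y = 2*8*2.9128 = 46.6042
  x_2 = -1.5728 - 0.1*-22.0192 = 0.6291
  y_2 = 2.9128 - 0.1*46.6042 = -1.7477
Step 3: grad_x = 2*7*0.6291 = 8.8077, grad_y = 2*8*-1.7477 = -27.9625
  x_3 = 0.6291 - 0.1*8.8077 = -0.2516
  y_3 = -1.7477 - 0.1*-27.9625 = 1.0486
Step 4: grad_x = 2*7*-0.2516 = -3.5231, grad_y = 2*8*1.0486 = 16.7775
  x_4 = -0.2516 - 0.1*-3.5231 = 0.1007
  y_4 = 1.0486 - 0.1*16.7775 = -0.6292
f(0.1007, -0.6292) = 7*0.1007^2 + 8*(-0.6292)^2 = 3.2376


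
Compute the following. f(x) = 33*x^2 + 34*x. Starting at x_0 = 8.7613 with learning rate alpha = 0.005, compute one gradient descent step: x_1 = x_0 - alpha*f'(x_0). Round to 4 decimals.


We compute the gradient at x_0 and apply the update.
f'(x) = 66*x + 34
f'(8.7613) = 66*8.7613 + 34 = 612.2458
x_1 = 8.7613 - 0.005*612.2458 = 5.7001


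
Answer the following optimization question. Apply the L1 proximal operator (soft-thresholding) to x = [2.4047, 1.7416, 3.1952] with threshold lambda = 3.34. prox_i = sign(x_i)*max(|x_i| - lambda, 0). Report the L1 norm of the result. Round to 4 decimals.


Soft-thresholding with lambda = 3.34:
prox(2.4047) = sign(2.4047)*max(|2.4047| - 3.34, 0) = 0.0
prox(1.7416) = sign(1.7416)*max(|1.7416| - 3.34, 0) = 0.0
prox(3.1952) = sign(3.1952)*max(|3.1952| - 3.34, 0) = 0.0
prox(x) = [0.0, 0.0, 0.0]
||prox(x)||_1 = 0.0 + 0.0 + 0.0 = 0.0


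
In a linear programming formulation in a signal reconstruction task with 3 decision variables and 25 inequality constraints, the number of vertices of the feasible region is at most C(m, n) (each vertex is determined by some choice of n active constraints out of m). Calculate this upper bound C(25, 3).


Each vertex corresponds to some choice of n active constraints out of m, so the number of vertices is at most C(m, n) = m! / (n!(m-n)!).
m = 25, n = 3
Numerator: 25 * 24 * 23
Denominator: 3! = 6
C(25, 3) = 2300


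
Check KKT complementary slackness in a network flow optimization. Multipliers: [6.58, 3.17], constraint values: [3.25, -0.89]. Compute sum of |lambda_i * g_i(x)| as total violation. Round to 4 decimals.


KKT complementary slackness check:
lambda_1 * g_1 = 6.58 * 3.25 = 21.385
lambda_2 * g_2 = 3.17 * -0.89 = -2.8213
Total violation = 21.385 + 2.8213 = 24.2063


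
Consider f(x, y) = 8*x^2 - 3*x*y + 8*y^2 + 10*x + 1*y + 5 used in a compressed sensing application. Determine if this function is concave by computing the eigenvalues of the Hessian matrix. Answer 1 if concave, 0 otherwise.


The Hessian of f(x,y) = 8*x^2 - 3*x*y + 8*y^2 + 10*x + 1*y + 5 is:
H = [[16, -3], [-3, 16]]
Trace = 16 + 16 = 32
Determinant = 16*16 - (-3)^2 = 247
Discriminant = (32)^2 - 4*247 = 36.0
Eigenvalues: lambda_1 = 13.0, lambda_2 = 19.0
The function is not concave.

0


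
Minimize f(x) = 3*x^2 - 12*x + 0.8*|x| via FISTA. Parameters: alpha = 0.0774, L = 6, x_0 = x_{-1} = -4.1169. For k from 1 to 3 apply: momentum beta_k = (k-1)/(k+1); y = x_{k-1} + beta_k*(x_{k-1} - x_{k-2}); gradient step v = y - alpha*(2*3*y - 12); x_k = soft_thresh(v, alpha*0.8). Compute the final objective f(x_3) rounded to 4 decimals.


FISTA on f(x) = 3*x^2 - 12*x + 0.8*|x|
L = 6, alpha = 0.0774
Iteration 1: beta = 0.0, y = -4.1169 + 0.0*(-4.1169 + 4.1169) = -4.1169
  grad(y) = -36.7014, v = y - alpha*grad = -1.2762
  prox(v) = soft_thresh(-1.2762, 0.0619) = -1.2143
Iteration 2: beta = 0.3333, y = -1.2143 + 0.3333*(-1.2143 + 4.1169) = -0.2468
  grad(y) = -13.4805, v = y - alpha*grad = 0.7966
  prox(v) = soft_thresh(0.7966, 0.0619) = 0.7347
Iteration 3: beta = 0.5, y = 0.7347 + 0.5*(0.7347 + 1.2143) = 1.7092
  grad(y) = -1.7447, v = y - alpha*grad = 1.8443
  prox(v) = soft_thresh(1.8443, 0.0619) = 1.7823
f(x_3) = 3*1.7823^2 - 12*1.7823 + 0.8*|1.7823| = -10.432


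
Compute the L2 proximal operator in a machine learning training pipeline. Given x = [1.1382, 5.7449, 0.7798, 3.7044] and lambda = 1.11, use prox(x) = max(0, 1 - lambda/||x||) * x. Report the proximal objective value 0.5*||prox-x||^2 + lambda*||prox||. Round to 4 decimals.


Step 1: Compute ||x||.
||x|| = 6.9735
Step 2: Compute scaling factor.
scale = max(0, 1 - 1.11/6.9735) = 0.8408
Step 3: prox(x) = [0.957, 4.8305, 0.6557, 3.1148]
||prox(x)|| = 5.8635
Step 4: Proximal objective.
0.5*||prox-x||^2 = 0.6161
lambda*||prox|| = 6.5085
Total = 7.1246


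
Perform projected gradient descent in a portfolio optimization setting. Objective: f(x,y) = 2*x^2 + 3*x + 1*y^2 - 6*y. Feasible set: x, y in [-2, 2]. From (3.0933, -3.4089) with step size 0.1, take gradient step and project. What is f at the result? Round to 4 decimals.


Step 1: Compute gradient at (3.0933, -3.4089).
grad_x = 2*2*3.0933 + 3 = 15.3732
grad_y = 2*1*-3.4089 - 6 = -12.8178
Step 2: Gradient step.
x_raw = 3.0933 - 0.1*15.3732 = 1.556
y_raw = -3.4089 - 0.1*-12.8178 = -2.1271
Step 3: Project onto [-2, 2].
x_proj = clip(1.556) = 1.556
y_proj = clip(-2.1271) = -2.0
Step 4: Evaluate f.
f(1.556, -2.0) = 25.5101


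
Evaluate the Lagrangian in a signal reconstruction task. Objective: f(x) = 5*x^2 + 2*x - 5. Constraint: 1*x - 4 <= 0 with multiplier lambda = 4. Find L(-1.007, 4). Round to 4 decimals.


Step 1: Evaluate f(x).
f(-1.007) = 5*(-1.007)^2 + 2*(-1.007) - 5 = -1.9438
Step 2: Evaluate g(x).
g(-1.007) = 1*-1.007 - 4 = -5.007
Step 3: Compute Lagrangian.
L = -1.9438 + 4*-5.007 = -21.9718


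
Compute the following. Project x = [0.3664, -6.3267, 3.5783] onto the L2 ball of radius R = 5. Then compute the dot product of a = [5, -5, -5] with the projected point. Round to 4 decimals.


Step 1: Compute ||x|| (intermediates to 6 decimals).
||x|| = sqrt(0.3664^2 + (-6.3267)^2 + 3.5783^2) = 7.277748
Step 2: Project.
Since ||x|| > R, scale = R/||x|| = 5/7.277748 = 0.687026, proj(x) = scale * x
proj(x) = [0.251726, -4.346607, 2.458385]
Step 3: Dot product.
a^T * proj(x) = 5*0.251726 - 5*(-4.346607) - 5*2.458385 = 10.6997


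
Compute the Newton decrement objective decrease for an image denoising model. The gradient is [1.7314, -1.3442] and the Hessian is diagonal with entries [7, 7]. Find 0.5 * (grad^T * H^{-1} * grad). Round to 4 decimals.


Step 1: H is diagonal, so H^(-1) * g = [0.2473, -0.192].
Step 2: g^T H^(-1) g = sum_i g_i^2 / H_ii
  = (1.7314)^2/7 + (-1.3442)^2/7
  = 0.4282 + 0.2581 = 0.6864
Step 3: Objective decrease = 0.5 * g^T H^(-1) g = 0.3432


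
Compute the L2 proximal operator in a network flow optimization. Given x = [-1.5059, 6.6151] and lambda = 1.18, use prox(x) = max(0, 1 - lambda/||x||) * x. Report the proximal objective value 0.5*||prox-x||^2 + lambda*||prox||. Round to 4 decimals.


Step 1: Compute ||x||.
||x|| = 6.7843
Step 2: Compute scaling factor.
scale = max(0, 1 - 1.18/6.7843) = 0.8261
Step 3: prox(x) = [-1.244, 5.4645]
||prox(x)|| = 5.6043
Step 4: Proximal objective.
0.5*||prox-x||^2 = 0.6962
lambda*||prox|| = 6.6131
Total = 7.3093


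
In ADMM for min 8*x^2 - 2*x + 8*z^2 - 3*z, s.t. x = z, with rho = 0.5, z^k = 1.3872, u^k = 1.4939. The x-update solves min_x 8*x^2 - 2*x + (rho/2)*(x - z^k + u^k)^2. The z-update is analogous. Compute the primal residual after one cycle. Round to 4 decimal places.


ADMM iteration with rho = 0.5, z^k = 1.3872, u^k = 1.4939
Step 1: x-update.
Minimize 8*x^2 - 2*x + (0.5/2)*(x - 1.3872 + 1.4939)^2
FOC: (2*8 + 0.5)*x = 2 + 0.5*(1.3872 - 1.4939)
x^{k+1} = 0.118
Step 2: z-update.
Minimize 8*z^2 - 3*z + (0.5/2)*(0.118 - z + 1.4939)^2
FOC: (2*8 + 0.5)*z = 3 + 0.5*(0.118 + 1.4939)
z^{k+1} = 0.2307
Step 3: u-update.
u^{k+1} = 1.4939 + 0.118 - 0.2307 = 1.3812
Step 4: Primal residual = |0.118 - 0.2307| = 0.1127


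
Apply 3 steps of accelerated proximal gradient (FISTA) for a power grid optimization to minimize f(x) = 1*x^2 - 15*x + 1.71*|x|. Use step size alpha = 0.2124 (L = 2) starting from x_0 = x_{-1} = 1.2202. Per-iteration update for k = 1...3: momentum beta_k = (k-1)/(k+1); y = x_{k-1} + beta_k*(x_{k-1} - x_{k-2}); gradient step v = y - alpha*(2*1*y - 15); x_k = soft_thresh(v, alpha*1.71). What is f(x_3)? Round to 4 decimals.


FISTA on f(x) = 1*x^2 - 15*x + 1.71*|x|
L = 2, alpha = 0.2124
Iteration 1: beta = 0.0, y = 1.2202 + 0.0*(1.2202 - 1.2202) = 1.2202
  grad(y) = -12.5596, v = y - alpha*grad = 3.8879
  prox(v) = soft_thresh(3.8879, 0.3632) = 3.5247
Iteration 2: beta = 0.3333, y = 3.5247 + 0.3333*(3.5247 - 1.2202) = 4.2928
  grad(y) = -6.4144, v = y - alpha*grad = 5.6552
  prox(v) = soft_thresh(5.6552, 0.3632) = 5.292
Iteration 3: beta = 0.5, y = 5.292 + 0.5*(5.292 - 3.5247) = 6.1757
  grad(y) = -2.6486, v = y - alpha*grad = 6.7383
  prox(v) = soft_thresh(6.7383, 0.3632) = 6.3751
f(x_3) = 1*6.3751^2 - 15*6.3751 + 1.71*|6.3751| = -44.0832


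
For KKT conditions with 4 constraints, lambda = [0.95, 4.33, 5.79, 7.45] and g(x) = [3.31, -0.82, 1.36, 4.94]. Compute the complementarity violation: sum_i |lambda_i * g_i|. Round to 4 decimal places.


KKT complementary slackness check:
lambda_1 * g_1 = 0.95 * 3.31 = 3.1445
lambda_2 * g_2 = 4.33 * -0.82 = -3.5506
lambda_3 * g_3 = 5.79 * 1.36 = 7.8744
lambda_4 * g_4 = 7.45 * 4.94 = 36.803
Total violation = 3.1445 + 3.5506 + 7.8744 + 36.803 = 51.3725


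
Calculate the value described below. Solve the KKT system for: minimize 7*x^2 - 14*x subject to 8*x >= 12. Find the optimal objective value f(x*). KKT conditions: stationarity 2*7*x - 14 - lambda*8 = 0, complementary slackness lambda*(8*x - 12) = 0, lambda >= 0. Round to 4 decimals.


Step 1: Try lambda = 0 (constraint inactive).
x_unc = 14/(2*7) = 1.0
Check: 8*1.0 = 8.0 < 12 -- violated!
Step 2: Constraint must be active: 8*x = 12
x* = 12/8 = 1.5
lambda = (2*7*1.5 - 14)/8 = 0.875
Step 3: Compute optimal value.
f(x*) = 7*1.5^2 - 14*1.5 = -5.25


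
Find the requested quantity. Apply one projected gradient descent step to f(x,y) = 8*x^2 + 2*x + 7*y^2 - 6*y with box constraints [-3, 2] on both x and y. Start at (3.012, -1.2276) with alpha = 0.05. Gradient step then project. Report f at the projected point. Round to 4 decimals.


Step 1: Compute gradient at (3.012, -1.2276).
grad_x = 2*8*3.012 + 2 = 50.192
grad_y = 2*7*-1.2276 - 6 = -23.1864
Step 2: Gradient step.
x_raw = 3.012 - 0.05*50.192 = 0.5024
y_raw = -1.2276 - 0.05*-23.1864 = -0.0683
Step 3: Project onto [-3, 2].
x_proj = clip(0.5024) = 0.5024
y_proj = clip(-0.0683) = -0.0683
Step 4: Evaluate f.
f(0.5024, -0.0683) = 3.4664


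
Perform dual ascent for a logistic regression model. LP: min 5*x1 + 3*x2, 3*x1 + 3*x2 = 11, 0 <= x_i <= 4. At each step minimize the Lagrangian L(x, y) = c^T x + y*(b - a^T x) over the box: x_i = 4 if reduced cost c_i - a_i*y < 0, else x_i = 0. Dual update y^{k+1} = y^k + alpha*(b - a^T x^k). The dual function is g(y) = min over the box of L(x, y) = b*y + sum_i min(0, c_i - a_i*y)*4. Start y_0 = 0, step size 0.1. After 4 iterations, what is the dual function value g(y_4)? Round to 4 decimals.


Dual ascent for LP: min 5*x1 + 3*x2, 3*x1 + 3*x2 = 11, 0 <= x_i <= 4
Step 1: y^k = 0.0, reduced costs: (5.0, 3.0)
  x^k = (0.0, 0.0), subgradient = b - a^T x = 11.0
  y^{k+1} = 0.0 + 0.1*11.0 = 1.1
Step 2: y^k = 1.1, reduced costs: (1.7, -0.3)
  x^k = (0.0, 4.0), subgradient = b - a^T x = -1.0
  y^{k+1} = 1.1 + 0.1*-1.0 = 1.0
Step 3: y^k = 1.0, reduced costs: (2.0, 0.0)
  x^k = (0.0, 0.0), subgradient = b - a^T x = 11.0
  y^{k+1} = 1.0 + 0.1*11.0 = 2.1
Step 4: y^k = 2.1, reduced costs: (-1.3, -3.3)
  x^k = (4.0, 4.0), subgradient = b - a^T x = -13.0
  y^{k+1} = 2.1 + 0.1*-13.0 = 0.8
Dual objective at y_4 = 0.8: reduced costs (2.6, 0.6), box minimizer x = (0.0, 0.0)
g(y_4) = b*y + (c1 - a1*y)*x1 + (c2 - a2*y)*x2 = 11*0.8 + 2.6*0.0 + 0.6*0.0 = 8.8 + 0.0 + 0.0 = 8.8


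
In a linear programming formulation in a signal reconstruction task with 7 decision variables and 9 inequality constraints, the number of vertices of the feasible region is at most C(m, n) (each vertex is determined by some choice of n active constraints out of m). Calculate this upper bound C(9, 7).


Each vertex corresponds to some choice of n active constraints out of m, so the number of vertices is at most C(m, n) = m! / (n!(m-n)!).
m = 9, n = 7
Numerator: 9 * 8 * 7 * 6 * 5 * 4 * 3
Denominator: 7! = 5040
C(9, 7) = 36


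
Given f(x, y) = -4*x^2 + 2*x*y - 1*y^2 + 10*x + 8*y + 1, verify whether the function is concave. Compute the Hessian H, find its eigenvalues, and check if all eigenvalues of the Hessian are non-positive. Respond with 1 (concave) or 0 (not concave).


The Hessian of f(x,y) = -4*x^2 + 2*x*y - 1*y^2 + 10*x + 8*y + 1 is:
H = [[-8, 2], [2, -2]]
Trace = -8 - 2 = -10
Determinant = -8*-2 - (2)^2 = 12
Discriminant = (-10)^2 - 4*12 = 52.0
Eigenvalues: lambda_1 = -8.6056, lambda_2 = -1.3944
The function is concave.

1


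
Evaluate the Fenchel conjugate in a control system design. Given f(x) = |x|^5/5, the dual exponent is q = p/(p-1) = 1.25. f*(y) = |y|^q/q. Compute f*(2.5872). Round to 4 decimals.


The conjugate exponent q satisfies 1/p + 1/q = 1.
p = 5, so q = 5/(5 - 1) = 1.25
|y|^q = 2.5872^1.25 = 3.2812
f*(2.5872) = 3.2812 / 1.25 = 2.625


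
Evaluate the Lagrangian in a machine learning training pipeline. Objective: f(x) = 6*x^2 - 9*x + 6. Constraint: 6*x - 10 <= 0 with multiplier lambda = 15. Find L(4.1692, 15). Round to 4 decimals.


Step 1: Evaluate f(x).
f(4.1692) = 6*4.1692^2 - 9*4.1692 + 6 = 72.7706
Step 2: Evaluate g(x).
g(4.1692) = 6*4.1692 - 10 = 15.0152
Step 3: Compute Lagrangian.
L = 72.7706 + 15*15.0152 = 297.9986


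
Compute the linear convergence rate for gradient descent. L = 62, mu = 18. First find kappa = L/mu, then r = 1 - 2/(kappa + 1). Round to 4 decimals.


Step 1: Compute the condition number.
kappa = L/mu = 62/18 = 3.4444
Step 2: Compute the convergence rate.
r = 1 - 2/(kappa + 1) = 1 - 2*mu/(L + mu) = (L - mu)/(L + mu) = 44/80 = 0.55


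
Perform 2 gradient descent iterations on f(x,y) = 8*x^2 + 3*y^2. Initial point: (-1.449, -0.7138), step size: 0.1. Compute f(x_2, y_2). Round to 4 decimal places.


Gradient descent on f(x,y) = 8*x^2 + 3*y^2.
Starting point: (-1.449, -0.7138), alpha = 0.1
Step 1: grad_x = 2*8*-1.449 = -23.184, grad_y = 2*3*-0.7138 = -4.2828
  x_1 = -1.449 - 0.1*-23.184 = 0.8694
  y_1 = -0.7138 - 0.1*-4.2828 = -0.2855
Step 2: grad_x = 2*8*0.8694 = 13.9104, grad_y = 2*3*-0.2855 = -1.7131
  x_2 = 0.8694 - 0.1*13.9104 = -0.5216
  y_2 = -0.2855 - 0.1*-1.7131 = -0.1142
f(-0.5216, -0.1142) = 8*(-0.5216)^2 + 3*(-0.1142)^2 = 2.216


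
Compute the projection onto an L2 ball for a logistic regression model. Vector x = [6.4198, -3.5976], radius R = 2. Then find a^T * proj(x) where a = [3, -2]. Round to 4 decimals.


Step 1: Compute ||x|| (intermediates to 6 decimals).
||x|| = sqrt(6.4198^2 + (-3.5976)^2) = 7.359114
Step 2: Project.
Since ||x|| > R, scale = R/||x|| = 2/7.359114 = 0.271772, proj(x) = scale * x
proj(x) = [1.744722, -0.977727]
Step 3: Dot product.
a^T * proj(x) = 3*1.744722 - 2*(-0.977727) = 7.1896


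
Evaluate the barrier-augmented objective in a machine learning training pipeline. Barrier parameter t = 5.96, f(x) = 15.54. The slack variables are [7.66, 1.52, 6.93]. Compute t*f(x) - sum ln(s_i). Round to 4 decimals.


Step 1: Compute log-barrier.
ln values: [2.036, 0.4187, 1.9359]
phi = -(2.036 + 0.4187 + 1.9359) = -4.3906
Step 2: Compute augmented objective.
t*f(x) = 5.96*15.54 = 92.6184
Total = 92.6184 - 4.3906 = 88.2278


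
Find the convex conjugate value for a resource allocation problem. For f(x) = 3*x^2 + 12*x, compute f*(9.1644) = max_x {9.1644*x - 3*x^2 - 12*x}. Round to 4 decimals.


f*(y) = sup_x {y*x - a*x^2 - b*x} = sup_x {(y-b)*x - a*x^2}
FOC: (y - b) - 2a*x = 0 => x* = (y - b)/(2a)
x* = (9.1644 - 12)/(2*3) = -0.4726
f*(9.1644) = (y-b)^2/(4a) = (9.1644 - 12)^2/(4*3)
= 8.0406/12 = 0.6701


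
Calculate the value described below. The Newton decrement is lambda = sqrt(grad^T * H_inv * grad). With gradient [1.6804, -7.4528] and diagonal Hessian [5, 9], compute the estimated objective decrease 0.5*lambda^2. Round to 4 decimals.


Step 1: H is diagonal, so H^(-1) * g = [0.3361, -0.8281].
Step 2: g^T H^(-1) g = sum_i g_i^2 / H_ii
  = (1.6804)^2/5 + (-7.4528)^2/9
  = 0.5647 + 6.1716 = 6.7363
Step 3: Objective decrease = 0.5 * g^T H^(-1) g = 3.3682


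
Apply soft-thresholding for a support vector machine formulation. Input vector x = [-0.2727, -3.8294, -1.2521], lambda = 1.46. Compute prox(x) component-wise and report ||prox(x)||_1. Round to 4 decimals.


Soft-thresholding with lambda = 1.46:
prox(-0.2727) = sign(-0.2727)*max(|-0.2727| - 1.46, 0) = 0.0
prox(-3.8294) = sign(-3.8294)*max(|-3.8294| - 1.46, 0) = -2.3694
prox(-1.2521) = sign(-1.2521)*max(|-1.2521| - 1.46, 0) = 0.0
prox(x) = [0.0, -2.3694, 0.0]
||prox(x)||_1 = 0.0 + 2.3694 + 0.0 = 2.3694


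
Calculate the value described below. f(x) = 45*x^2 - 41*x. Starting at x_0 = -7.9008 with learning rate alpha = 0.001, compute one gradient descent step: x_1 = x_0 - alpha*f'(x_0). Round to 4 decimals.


We compute the gradient at x_0 and apply the update.
f'(x) = 90*x - 41
f'(-7.9008) = 90*-7.9008 - 41 = -752.072
x_1 = -7.9008 - 0.001*-752.072 = -7.1487


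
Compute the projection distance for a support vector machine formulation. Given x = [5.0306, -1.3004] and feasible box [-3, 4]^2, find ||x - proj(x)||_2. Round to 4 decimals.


Project each component onto [-3, 4].
clip(5.0306) = 4.0, clip(-1.3004) = -1.3004
Projection = [4.0, -1.3004]
Squared diffs: [1.0621, 0.0]
Distance = sqrt(1.0621) = 1.0306


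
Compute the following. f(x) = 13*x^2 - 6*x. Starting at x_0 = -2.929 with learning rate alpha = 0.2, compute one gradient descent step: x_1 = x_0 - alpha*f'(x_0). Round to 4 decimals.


We compute the gradient at x_0 and apply the update.
f'(x) = 26*x - 6
f'(-2.929) = 26*-2.929 - 6 = -82.154
x_1 = -2.929 - 0.2*-82.154 = 13.5018


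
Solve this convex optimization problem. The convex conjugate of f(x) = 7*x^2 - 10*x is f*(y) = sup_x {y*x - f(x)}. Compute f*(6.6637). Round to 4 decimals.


f*(y) = sup_x {y*x - a*x^2 - b*x} = sup_x {(y-b)*x - a*x^2}
FOC: (y - b) - 2a*x = 0 => x* = (y - b)/(2a)
x* = (6.6637 + 10)/(2*7) = 1.1903
f*(6.6637) = (y-b)^2/(4a) = (6.6637 + 10)^2/(4*7)
= 277.6789/28 = 9.9171


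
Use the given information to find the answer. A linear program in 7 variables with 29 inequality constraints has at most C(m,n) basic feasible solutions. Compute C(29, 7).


Each vertex corresponds to some choice of n active constraints out of m, so the number of vertices is at most C(m, n) = m! / (n!(m-n)!).
m = 29, n = 7
Numerator: 29 * 28 * 27 * 26 * 25 * 24 * 23
Denominator: 7! = 5040
C(29, 7) = 1560780


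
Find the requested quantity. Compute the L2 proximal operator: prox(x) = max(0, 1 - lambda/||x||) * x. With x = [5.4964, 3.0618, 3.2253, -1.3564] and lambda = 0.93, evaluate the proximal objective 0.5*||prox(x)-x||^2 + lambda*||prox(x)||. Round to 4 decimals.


Step 1: Compute ||x||.
||x|| = 7.1991
Step 2: Compute scaling factor.
scale = max(0, 1 - 0.93/7.1991) = 0.8708
Step 3: prox(x) = [4.7864, 2.6663, 2.8086, -1.1812]
||prox(x)|| = 6.2691
Step 4: Proximal objective.
0.5*||prox-x||^2 = 0.4325
lambda*||prox|| = 5.8303
Total = 6.2627


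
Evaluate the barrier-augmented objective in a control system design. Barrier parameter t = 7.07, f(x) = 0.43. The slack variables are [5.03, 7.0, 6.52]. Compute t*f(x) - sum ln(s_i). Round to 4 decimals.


Step 1: Compute log-barrier.
ln values: [1.6154, 1.9459, 1.8749]
phi = -(1.6154 + 1.9459 + 1.8749) = -5.4362
Step 2: Compute augmented objective.
t*f(x) = 7.07*0.43 = 3.0401
Total = 3.0401 - 5.4362 = -2.3961


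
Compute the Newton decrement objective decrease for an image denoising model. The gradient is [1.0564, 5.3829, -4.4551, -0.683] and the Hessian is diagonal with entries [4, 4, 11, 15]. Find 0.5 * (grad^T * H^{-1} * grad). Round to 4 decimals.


Step 1: H is diagonal, so H^(-1) * g = [0.2641, 1.3457, -0.405, -0.0455].
Step 2: g^T H^(-1) g = sum_i g_i^2 / H_ii
  = (1.0564)^2/4 + (5.3829)^2/4 + (-4.4551)^2/11 + (-0.683)^2/15
  = 0.279 + 7.2439 + 1.8044 + 0.0311 = 9.3584
Step 3: Objective decrease = 0.5 * g^T H^(-1) g = 4.6792


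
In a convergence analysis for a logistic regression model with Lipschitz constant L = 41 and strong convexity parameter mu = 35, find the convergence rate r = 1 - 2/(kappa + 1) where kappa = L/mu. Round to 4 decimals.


Step 1: Compute the condition number.
kappa = L/mu = 41/35 = 1.1714
Step 2: Compute the convergence rate.
r = 1 - 2/(kappa + 1) = 1 - 2*mu/(L + mu) = (L - mu)/(L + mu) = 6/76 = 0.0789


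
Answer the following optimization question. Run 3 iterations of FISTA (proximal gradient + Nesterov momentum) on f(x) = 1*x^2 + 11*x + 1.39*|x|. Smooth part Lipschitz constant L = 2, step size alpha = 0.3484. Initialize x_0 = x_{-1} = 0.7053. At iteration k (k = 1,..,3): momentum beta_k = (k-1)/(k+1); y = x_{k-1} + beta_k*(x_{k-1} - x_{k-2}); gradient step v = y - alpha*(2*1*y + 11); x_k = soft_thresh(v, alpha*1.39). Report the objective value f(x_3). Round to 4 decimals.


FISTA on f(x) = 1*x^2 + 11*x + 1.39*|x|
L = 2, alpha = 0.3484
Iteration 1: beta = 0.0, y = 0.7053 + 0.0*(0.7053 - 0.7053) = 0.7053
  grad(y) = 12.4106, v = y - alpha*grad = -3.6186
  prox(v) = soft_thresh(-3.6186, 0.4843) = -3.1343
Iteration 2: beta = 0.3333, y = -3.1343 + 0.3333*(-3.1343 - 0.7053) = -4.4141
  grad(y) = 2.1717, v = y - alpha*grad = -5.1708
  prox(v) = soft_thresh(-5.1708, 0.4843) = -4.6865
Iteration 3: beta = 0.5, y = -4.6865 + 0.5*(-4.6865 + 3.1343) = -5.4626
  grad(y) = 0.0748, v = y - alpha*grad = -5.4887
  prox(v) = soft_thresh(-5.4887, 0.4843) = -5.0044
f(x_3) = 1*(-5.0044)^2 + 11*(-5.0044) + 1.39*|-5.0044| = -23.0483


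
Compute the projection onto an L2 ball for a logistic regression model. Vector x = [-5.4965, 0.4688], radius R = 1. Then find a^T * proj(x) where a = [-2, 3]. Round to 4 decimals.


Step 1: Compute ||x|| (intermediates to 6 decimals).
||x|| = sqrt((-5.4965)^2 + 0.4688^2) = 5.516456
Step 2: Project.
Since ||x|| > R, scale = R/||x|| = 1/5.516456 = 0.181276, proj(x) = scale * x
proj(x) = [-0.996384, 0.084982]
Step 3: Dot product.
a^T * proj(x) = -2*(-0.996384) + 3*0.084982 = 2.2477


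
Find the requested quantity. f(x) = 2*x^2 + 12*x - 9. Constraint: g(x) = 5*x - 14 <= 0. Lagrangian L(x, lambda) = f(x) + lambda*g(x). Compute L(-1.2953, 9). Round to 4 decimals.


Step 1: Evaluate f(x).
f(-1.2953) = 2*(-1.2953)^2 + 12*(-1.2953) - 9 = -21.188
Step 2: Evaluate g(x).
g(-1.2953) = 5*-1.2953 - 14 = -20.4765
Step 3: Compute Lagrangian.
L = -21.188 + 9*-20.4765 = -205.4765


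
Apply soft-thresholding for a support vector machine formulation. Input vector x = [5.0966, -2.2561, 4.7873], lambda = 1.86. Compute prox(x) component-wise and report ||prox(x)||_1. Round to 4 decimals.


Soft-thresholding with lambda = 1.86:
prox(5.0966) = sign(5.0966)*max(|5.0966| - 1.86, 0) = 3.2366
prox(-2.2561) = sign(-2.2561)*max(|-2.2561| - 1.86, 0) = -0.3961
prox(4.7873) = sign(4.7873)*max(|4.7873| - 1.86, 0) = 2.9273
prox(x) = [3.2366, -0.3961, 2.9273]
||prox(x)||_1 = 3.2366 + 0.3961 + 2.9273 = 6.56


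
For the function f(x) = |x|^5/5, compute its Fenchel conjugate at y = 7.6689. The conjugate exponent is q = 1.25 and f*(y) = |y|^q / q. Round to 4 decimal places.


The conjugate exponent q satisfies 1/p + 1/q = 1.
p = 5, so q = 5/(5 - 1) = 1.25
|y|^q = 7.6689^1.25 = 12.7619
f*(7.6689) = 12.7619 / 1.25 = 10.2095


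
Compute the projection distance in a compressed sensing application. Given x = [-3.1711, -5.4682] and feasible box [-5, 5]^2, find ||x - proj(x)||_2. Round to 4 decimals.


Project each component onto [-5, 5].
clip(-3.1711) = -3.1711, clip(-5.4682) = -5.0
Projection = [-3.1711, -5.0]
Squared diffs: [0.0, 0.2192]
Distance = sqrt(0.2192) = 0.4682


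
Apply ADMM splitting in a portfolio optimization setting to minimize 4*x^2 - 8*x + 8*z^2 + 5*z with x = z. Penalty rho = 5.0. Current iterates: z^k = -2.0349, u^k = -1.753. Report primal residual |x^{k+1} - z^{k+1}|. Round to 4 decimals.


ADMM iteration with rho = 5.0, z^k = -2.0349, u^k = -1.753
Step 1: x-update.
Minimize 4*x^2 - 8*x + (5.0/2)*(x + 2.0349 - 1.753)^2
FOC: (2*4 + 5.0)*x = 8 + 5.0*(-2.0349 + 1.753)
x^{k+1} = 0.507
Step 2: z-update.
Minimize 8*z^2 + 5*z + (5.0/2)*(0.507 - z - 1.753)^2
FOC: (2*8 + 5.0)*z = -5 + 5.0*(0.507 - 1.753)
z^{k+1} = -0.5348
Step 3: u-update.
u^{k+1} = -1.753 + 0.507 + 0.5348 = -0.7113
Step 4: Primal residual = |0.507 + 0.5348| = 1.0417


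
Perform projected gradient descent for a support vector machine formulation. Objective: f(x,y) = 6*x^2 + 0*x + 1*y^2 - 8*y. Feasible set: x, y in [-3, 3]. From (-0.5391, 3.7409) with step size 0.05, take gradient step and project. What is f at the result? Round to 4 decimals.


Step 1: Compute gradient at (-0.5391, 3.7409).
grad_x = 2*6*-0.5391 + 0 = -6.4692
grad_y = 2*1*3.7409 - 8 = -0.5182
Step 2: Gradient step.
x_raw = -0.5391 - 0.05*-6.4692 = -0.2156
y_raw = 3.7409 - 0.05*-0.5182 = 3.7668
Step 3: Project onto [-3, 3].
x_proj = clip(-0.2156) = -0.2156
y_proj = clip(3.7668) = 3.0
Step 4: Evaluate f.
f(-0.2156, 3.0) = -14.721


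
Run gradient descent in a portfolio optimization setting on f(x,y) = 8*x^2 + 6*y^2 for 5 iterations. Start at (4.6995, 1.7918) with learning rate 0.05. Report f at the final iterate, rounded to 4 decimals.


Gradient descent on f(x,y) = 8*x^2 + 6*y^2.
Starting point: (4.6995, 1.7918), alpha = 0.05
Step 1: grad_x = 2*8*4.6995 = 75.192, grad_y = 2*6*1.7918 = 21.5016
  x_1 = 4.6995 - 0.05*75.192 = 0.9399
  y_1 = 1.7918 - 0.05*21.5016 = 0.7167
Step 2: grad_x = 2*8*0.9399 = 15.0384, grad_y = 2*6*0.7167 = 8.6006
  x_2 = 0.9399 - 0.05*15.0384 = 0.188
  y_2 = 0.7167 - 0.05*8.6006 = 0.2867
Step 3: grad_x = 2*8*0.188 = 3.0077, grad_y = 2*6*0.2867 = 3.4403
  x_3 = 0.188 - 0.05*3.0077 = 0.0376
  y_3 = 0.2867 - 0.05*3.4403 = 0.1147
Step 4: grad_x = 2*8*0.0376 = 0.6015, grad_y = 2*6*0.1147 = 1.3761
  x_4 = 0.0376 - 0.05*0.6015 = 0.0075
  y_4 = 0.1147 - 0.05*1.3761 = 0.0459
Step 5: grad_x = 2*8*0.0075 = 0.1203, grad_y = 2*6*0.0459 = 0.5504
  x_5 = 0.0075 - 0.05*0.1203 = 0.0015
  y_5 = 0.0459 - 0.05*0.5504 = 0.0183
f(0.0015, 0.0183) = 8*0.0015^2 + 6*0.0183^2 = 0.002


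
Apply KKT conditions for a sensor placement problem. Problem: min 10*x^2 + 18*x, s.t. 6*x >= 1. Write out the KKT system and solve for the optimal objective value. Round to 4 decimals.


Step 1: Try lambda = 0 (constraint inactive).
x_unc = -18/(2*10) = -0.9
Check: 6*-0.9 = -5.4 < 1 -- violated!
Step 2: Constraint must be active: 6*x = 1
x* = 1/6 = 0.1667 (rounded; the exact value 1/6 is used below)
lambda = (2*10*(1/6) + 18)/6 = 3.5556
Step 3: Compute optimal value.
f(x*) = 10*(1/6)^2 + 18*(1/6) = 3.2778


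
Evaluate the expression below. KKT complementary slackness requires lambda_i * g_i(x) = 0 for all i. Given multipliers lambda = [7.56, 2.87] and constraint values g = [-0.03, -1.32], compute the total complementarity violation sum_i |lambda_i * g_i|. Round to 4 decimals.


KKT complementary slackness check:
lambda_1 * g_1 = 7.56 * -0.03 = -0.2268
lambda_2 * g_2 = 2.87 * -1.32 = -3.7884
Total violation = 0.2268 + 3.7884 = 4.0152


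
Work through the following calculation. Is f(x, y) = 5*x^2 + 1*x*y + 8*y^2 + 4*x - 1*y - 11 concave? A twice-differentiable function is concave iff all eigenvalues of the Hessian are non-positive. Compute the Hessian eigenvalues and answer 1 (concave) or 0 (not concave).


The Hessian of f(x,y) = 5*x^2 + 1*x*y + 8*y^2 + 4*x - 1*y - 11 is:
H = [[10, 1], [1, 16]]
Trace = 10 + 16 = 26
Determinant = 10*16 - (1)^2 = 159
Discriminant = (26)^2 - 4*159 = 40.0
Eigenvalues: lambda_1 = 9.8377, lambda_2 = 16.1623
The function is not concave.

0


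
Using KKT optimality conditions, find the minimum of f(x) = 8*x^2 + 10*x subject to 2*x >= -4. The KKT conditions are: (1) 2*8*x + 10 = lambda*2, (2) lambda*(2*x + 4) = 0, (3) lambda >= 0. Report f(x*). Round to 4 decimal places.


Step 1: Try lambda = 0 (constraint inactive).
Stationarity: 2*8*x + 10 = 0
x* = -10/(2*8) = -0.625
Check constraint: 2*-0.625 = -1.25 >= -4 -- satisfied.
Step 2: Compute optimal value.
f(x*) = 8*(-0.625)^2 + 10*(-0.625) = -3.125


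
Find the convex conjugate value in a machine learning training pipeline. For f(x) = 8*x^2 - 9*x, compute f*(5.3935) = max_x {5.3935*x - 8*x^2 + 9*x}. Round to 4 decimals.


f*(y) = sup_x {y*x - a*x^2 - b*x} = sup_x {(y-b)*x - a*x^2}
FOC: (y - b) - 2a*x = 0 => x* = (y - b)/(2a)
x* = (5.3935 + 9)/(2*8) = 0.8996
f*(5.3935) = (y-b)^2/(4a) = (5.3935 + 9)^2/(4*8)
= 207.1728/32 = 6.4742


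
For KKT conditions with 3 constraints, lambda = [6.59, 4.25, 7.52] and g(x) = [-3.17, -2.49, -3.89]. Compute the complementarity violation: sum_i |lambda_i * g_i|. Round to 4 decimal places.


KKT complementary slackness check:
lambda_1 * g_1 = 6.59 * -3.17 = -20.8903
lambda_2 * g_2 = 4.25 * -2.49 = -10.5825
lambda_3 * g_3 = 7.52 * -3.89 = -29.2528
Total violation = 20.8903 + 10.5825 + 29.2528 = 60.7256


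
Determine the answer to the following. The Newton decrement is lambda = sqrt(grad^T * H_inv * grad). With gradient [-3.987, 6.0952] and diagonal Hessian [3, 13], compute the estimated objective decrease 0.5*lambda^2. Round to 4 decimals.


Step 1: H is diagonal, so H^(-1) * g = [-1.329, 0.4689].
Step 2: g^T H^(-1) g = sum_i g_i^2 / H_ii
  = (-3.987)^2/3 + (6.0952)^2/13
  = 5.2987 + 2.8578 = 8.1565
Step 3: Objective decrease = 0.5 * g^T H^(-1) g = 4.0783


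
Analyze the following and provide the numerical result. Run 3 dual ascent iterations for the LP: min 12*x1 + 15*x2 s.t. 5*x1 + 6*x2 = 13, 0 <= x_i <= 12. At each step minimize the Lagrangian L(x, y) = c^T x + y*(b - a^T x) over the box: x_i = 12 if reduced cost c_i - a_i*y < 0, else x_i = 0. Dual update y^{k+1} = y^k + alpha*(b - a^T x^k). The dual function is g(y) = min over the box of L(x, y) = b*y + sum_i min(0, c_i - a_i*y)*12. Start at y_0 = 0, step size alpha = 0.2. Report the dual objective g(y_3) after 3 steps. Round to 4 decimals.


Dual ascent for LP: min 12*x1 + 15*x2, 5*x1 + 6*x2 = 13, 0 <= x_i <= 12
Step 1: y^k = 0.0, reduced costs: (12.0, 15.0)
  x^k = (0.0, 0.0), subgradient = b - a^T x = 13.0
  y^{k+1} = 0.0 + 0.2*13.0 = 2.6
Step 2: y^k = 2.6, reduced costs: (-1.0, -0.6)
  x^k = (12.0, 12.0), subgradient = b - a^T x = -119.0
  y^{k+1} = 2.6 + 0.2*-119.0 = -21.2
Step 3: y^k = -21.2, reduced costs: (118.0, 142.2)
  x^k = (0.0, 0.0), subgradient = b - a^T x = 13.0
  y^{k+1} = -21.2 + 0.2*13.0 = -18.6
Dual objective at y_3 = -18.6: reduced costs (105.0, 126.6), box minimizer x = (0.0, 0.0)
g(y_3) = b*y + (c1 - a1*y)*x1 + (c2 - a2*y)*x2 = 13*(-18.6) + 105.0*0.0 + 126.6*0.0 = -241.8 + 0.0 + 0.0 = -241.8


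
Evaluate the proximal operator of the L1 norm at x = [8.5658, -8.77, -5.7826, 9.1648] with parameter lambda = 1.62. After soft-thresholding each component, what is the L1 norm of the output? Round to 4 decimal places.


Soft-thresholding with lambda = 1.62:
prox(8.5658) = sign(8.5658)*max(|8.5658| - 1.62, 0) = 6.9458
prox(-8.77) = sign(-8.77)*max(|-8.77| - 1.62, 0) = -7.15
prox(-5.7826) = sign(-5.7826)*max(|-5.7826| - 1.62, 0) = -4.1626
prox(9.1648) = sign(9.1648)*max(|9.1648| - 1.62, 0) = 7.5448
prox(x) = [6.9458, -7.15, -4.1626, 7.5448]
||prox(x)||_1 = 6.9458 + 7.15 + 4.1626 + 7.5448 = 25.8032


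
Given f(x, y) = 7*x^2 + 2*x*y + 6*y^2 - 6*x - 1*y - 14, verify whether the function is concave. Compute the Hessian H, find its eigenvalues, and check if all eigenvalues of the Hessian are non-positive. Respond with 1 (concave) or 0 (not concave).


The Hessian of f(x,y) = 7*x^2 + 2*x*y + 6*y^2 - 6*x - 1*y - 14 is:
H = [[14, 2], [2, 12]]
Trace = 14 + 12 = 26
Determinant = 14*12 - (2)^2 = 164
Discriminant = (26)^2 - 4*164 = 20.0
Eigenvalues: lambda_1 = 10.7639, lambda_2 = 15.2361
The function is not concave.

0


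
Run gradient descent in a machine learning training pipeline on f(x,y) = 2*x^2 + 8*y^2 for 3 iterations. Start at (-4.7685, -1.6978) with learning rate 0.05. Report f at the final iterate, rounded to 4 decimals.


Gradient descent on f(x,y) = 2*x^2 + 8*y^2.
Starting point: (-4.7685, -1.6978), alpha = 0.05
Step 1: grad_x = 2*2*-4.7685 = -19.074, grad_y = 2*8*-1.6978 = -27.1648
  x_1 = -4.7685 - 0.05*-19.074 = -3.8148
  y_1 = -1.6978 - 0.05*-27.1648 = -0.3396
Step 2: grad_x = 2*2*-3.8148 = -15.2592, grad_y = 2*8*-0.3396 = -5.433
  x_2 = -3.8148 - 0.05*-15.2592 = -3.0518
  y_2 = -0.3396 - 0.05*-5.433 = -0.0679
Step 3: grad_x = 2*2*-3.0518 = -12.2074, grad_y = 2*8*-0.0679 = -1.0866
  x_3 = -3.0518 - 0.05*-12.2074 = -2.4415
  y_3 = -0.0679 - 0.05*-1.0866 = -0.0136
f(-2.4415, -0.0136) = 2*(-2.4415)^2 + 8*(-0.0136)^2 = 11.923


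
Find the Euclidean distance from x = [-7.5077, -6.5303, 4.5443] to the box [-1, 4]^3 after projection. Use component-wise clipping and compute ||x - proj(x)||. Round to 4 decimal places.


Project each component onto [-1, 4].
clip(-7.5077) = -1.0, clip(-6.5303) = -1.0, clip(4.5443) = 4.0
Projection = [-1.0, -1.0, 4.0]
Squared diffs: [42.3502, 30.5842, 0.2963]
Distance = sqrt(73.2307) = 8.5575
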